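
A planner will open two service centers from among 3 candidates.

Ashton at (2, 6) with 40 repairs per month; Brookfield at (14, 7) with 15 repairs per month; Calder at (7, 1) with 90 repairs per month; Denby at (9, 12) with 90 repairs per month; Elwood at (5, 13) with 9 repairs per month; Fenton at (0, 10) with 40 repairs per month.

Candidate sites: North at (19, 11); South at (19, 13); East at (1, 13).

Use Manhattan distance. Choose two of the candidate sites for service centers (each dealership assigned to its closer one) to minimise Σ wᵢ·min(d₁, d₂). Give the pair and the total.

{North, East}, total 3081

Evaluate every pair (each demand assigned to the nearer of the two):
  {North, East}: total = 3081
  {South, East}: total = 3111
  {North, South}: total = 4911
Best pair: {North, East} with total 3081.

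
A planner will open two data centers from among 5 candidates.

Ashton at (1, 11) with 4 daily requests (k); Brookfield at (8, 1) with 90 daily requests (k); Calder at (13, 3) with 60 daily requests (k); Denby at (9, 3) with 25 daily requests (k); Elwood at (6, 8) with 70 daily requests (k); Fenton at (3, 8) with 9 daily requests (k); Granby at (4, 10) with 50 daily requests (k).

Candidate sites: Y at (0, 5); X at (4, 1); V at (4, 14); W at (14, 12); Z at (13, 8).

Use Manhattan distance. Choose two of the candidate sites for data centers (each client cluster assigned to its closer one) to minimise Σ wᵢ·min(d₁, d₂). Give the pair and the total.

Evaluate every pair (each demand assigned to the nearer of the two):
  {X, Z}: total = 1899
  {X, V}: total = 2042
  {X, W}: total = 2339
  {Y, X}: total = 2357
  {V, Z}: total = 2382
  {Y, Z}: total = 2627
  {W, Z}: total = 2791
  {Y, V}: total = 3093
  {Y, W}: total = 3117
  {V, W}: total = 3327
Best pair: {X, Z} with total 1899.

{X, Z}, total 1899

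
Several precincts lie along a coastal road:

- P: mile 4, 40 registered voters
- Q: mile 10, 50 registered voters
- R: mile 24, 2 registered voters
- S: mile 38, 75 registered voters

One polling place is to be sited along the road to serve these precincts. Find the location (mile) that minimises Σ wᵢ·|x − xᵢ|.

x = 10

For a sum of weighted absolute distances on a line, the optimum is the weighted median (not the mean). Total weight W = 167; half-weight = 83.5.
Sort by position and accumulate weight:
  mile 4 (P, w=40) → cum 40
  mile 10 (Q, w=50) → cum 90  ≥ 83.5 → median here
  mile 24 (R, w=2) → cum 92
  mile 38 (S, w=75) → cum 167
Optimal location: mile 10.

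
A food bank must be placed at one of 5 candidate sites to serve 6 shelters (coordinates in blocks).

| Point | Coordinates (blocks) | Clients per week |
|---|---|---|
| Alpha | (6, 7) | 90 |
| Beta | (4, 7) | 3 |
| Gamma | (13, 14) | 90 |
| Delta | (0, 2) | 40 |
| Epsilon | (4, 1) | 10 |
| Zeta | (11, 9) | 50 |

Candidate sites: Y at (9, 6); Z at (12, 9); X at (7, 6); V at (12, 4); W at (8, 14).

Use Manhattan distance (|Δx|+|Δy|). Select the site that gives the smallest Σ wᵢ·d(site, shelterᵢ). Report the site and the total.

Z, total 2260 blocks

Total weighted distance at each candidate:
  Y (9, 6): total = 2328
  Z (12, 9): total = 2260
  X (7, 6): total = 2322
  V (12, 4): total = 2803
  W (8, 14): total = 2663
Minimum is at Z with total 2260 blocks.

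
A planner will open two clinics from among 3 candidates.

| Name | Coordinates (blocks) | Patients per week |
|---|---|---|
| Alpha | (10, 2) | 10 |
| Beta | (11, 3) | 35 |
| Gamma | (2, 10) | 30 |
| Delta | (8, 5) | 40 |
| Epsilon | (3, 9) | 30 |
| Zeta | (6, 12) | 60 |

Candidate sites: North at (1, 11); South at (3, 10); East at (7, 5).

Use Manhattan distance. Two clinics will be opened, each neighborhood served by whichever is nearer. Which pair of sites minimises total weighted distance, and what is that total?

Evaluate every pair (each demand assigned to the nearer of the two):
  {South, East}: total = 670
  {North, East}: total = 850
  {North, South}: total = 1435
Best pair: {South, East} with total 670.

{South, East}, total 670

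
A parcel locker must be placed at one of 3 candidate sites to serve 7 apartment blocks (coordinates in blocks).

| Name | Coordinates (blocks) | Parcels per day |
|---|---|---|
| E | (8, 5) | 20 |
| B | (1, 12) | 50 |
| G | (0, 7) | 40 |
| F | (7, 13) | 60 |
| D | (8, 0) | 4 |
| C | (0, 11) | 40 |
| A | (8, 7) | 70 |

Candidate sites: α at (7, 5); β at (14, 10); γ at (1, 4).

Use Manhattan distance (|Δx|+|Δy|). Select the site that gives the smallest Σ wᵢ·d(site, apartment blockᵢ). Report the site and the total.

Total weighted distance at each candidate:
  α (7, 5): total = 2264
  β (14, 10): total = 3544
  γ (1, 4): total = 2684
Minimum is at α with total 2264 blocks.

α, total 2264 blocks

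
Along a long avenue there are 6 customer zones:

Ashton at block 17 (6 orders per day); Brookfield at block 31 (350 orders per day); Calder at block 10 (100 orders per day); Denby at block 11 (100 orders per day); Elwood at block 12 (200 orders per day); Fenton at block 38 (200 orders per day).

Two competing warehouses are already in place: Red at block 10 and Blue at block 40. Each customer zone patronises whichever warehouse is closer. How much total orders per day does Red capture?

The indifferent point is the midpoint (10+40)/2 = 25; customer zones left of it (closer to Red at 10) go to Red, those right go to Blue.
  Calder at 10 (w=100) → Red
  Denby at 11 (w=100) → Red
  Elwood at 12 (w=200) → Red
  Ashton at 17 (w=6) → Red
  Brookfield at 31 (w=350) → Blue
  Fenton at 38 (w=200) → Blue
Red captures 406; Blue captures 550.

406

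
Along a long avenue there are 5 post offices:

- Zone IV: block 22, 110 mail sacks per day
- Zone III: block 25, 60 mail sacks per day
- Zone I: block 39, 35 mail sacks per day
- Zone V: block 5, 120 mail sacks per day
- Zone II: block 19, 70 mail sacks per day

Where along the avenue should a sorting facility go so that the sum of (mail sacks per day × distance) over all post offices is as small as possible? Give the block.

x = 22

For a sum of weighted absolute distances on a line, the optimum is the weighted median (not the mean). Total weight W = 395; half-weight = 197.5.
Sort by position and accumulate weight:
  block 5 (Zone V, w=120) → cum 120
  block 19 (Zone II, w=70) → cum 190
  block 22 (Zone IV, w=110) → cum 300  ≥ 197.5 → median here
  block 25 (Zone III, w=60) → cum 360
  block 39 (Zone I, w=35) → cum 395
Optimal location: block 22.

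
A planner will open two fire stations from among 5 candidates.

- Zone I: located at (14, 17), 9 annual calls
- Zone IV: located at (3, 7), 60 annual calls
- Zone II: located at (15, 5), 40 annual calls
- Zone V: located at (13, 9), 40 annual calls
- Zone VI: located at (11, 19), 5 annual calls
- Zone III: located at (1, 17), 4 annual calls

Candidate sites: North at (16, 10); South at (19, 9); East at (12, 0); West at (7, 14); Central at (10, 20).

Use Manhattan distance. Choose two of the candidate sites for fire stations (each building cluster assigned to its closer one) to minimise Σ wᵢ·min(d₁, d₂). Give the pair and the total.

Evaluate every pair (each demand assigned to the nearer of the two):
  {North, West}: total = 1222
  {South, West}: total = 1391
  {North, Central}: total = 1481
  {East, West}: total = 1551
  {North, South}: total = 1599
  {North, East}: total = 1599
  {South, Central}: total = 1761
  {East, Central}: total = 1801
  {South, East}: total = 1831
  {West, Central}: total = 1889
Best pair: {North, West} with total 1222.

{North, West}, total 1222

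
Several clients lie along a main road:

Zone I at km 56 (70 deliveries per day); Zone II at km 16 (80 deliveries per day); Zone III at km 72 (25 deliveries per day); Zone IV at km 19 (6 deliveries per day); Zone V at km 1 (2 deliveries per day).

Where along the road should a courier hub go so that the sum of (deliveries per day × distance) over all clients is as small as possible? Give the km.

x = 56

For a sum of weighted absolute distances on a line, the optimum is the weighted median (not the mean). Total weight W = 183; half-weight = 91.5.
Sort by position and accumulate weight:
  km 1 (Zone V, w=2) → cum 2
  km 16 (Zone II, w=80) → cum 82
  km 19 (Zone IV, w=6) → cum 88
  km 56 (Zone I, w=70) → cum 158  ≥ 91.5 → median here
  km 72 (Zone III, w=25) → cum 183
Optimal location: km 56.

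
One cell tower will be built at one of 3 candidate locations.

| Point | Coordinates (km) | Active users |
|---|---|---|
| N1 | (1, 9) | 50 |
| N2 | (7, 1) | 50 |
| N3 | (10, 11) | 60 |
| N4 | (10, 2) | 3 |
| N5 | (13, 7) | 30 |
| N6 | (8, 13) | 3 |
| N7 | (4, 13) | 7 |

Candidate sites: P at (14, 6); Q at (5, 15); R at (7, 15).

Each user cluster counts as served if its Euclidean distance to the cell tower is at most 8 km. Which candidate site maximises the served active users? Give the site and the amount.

Q, covering 120

Coverage radius r = 8 km; a point is covered iff (Δx)²+(Δy)² ≤ 8² = 64.
  P (14, 6): covers {N3, N4, N5} → 93
  Q (5, 15): covers {N1, N3, N6, N7} → 120
  R (7, 15): covers {N3, N6, N7} → 70
Maximum coverage at Q: 120 active users.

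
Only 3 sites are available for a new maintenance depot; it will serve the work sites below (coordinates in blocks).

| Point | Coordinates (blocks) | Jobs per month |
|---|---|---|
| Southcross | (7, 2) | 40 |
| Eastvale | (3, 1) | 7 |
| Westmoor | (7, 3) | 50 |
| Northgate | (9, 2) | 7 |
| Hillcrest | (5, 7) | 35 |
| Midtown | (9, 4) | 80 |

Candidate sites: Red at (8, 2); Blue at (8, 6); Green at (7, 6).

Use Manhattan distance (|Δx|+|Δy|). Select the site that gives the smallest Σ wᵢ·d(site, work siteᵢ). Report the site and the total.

Red, total 709 blocks

Total weighted distance at each candidate:
  Red (8, 2): total = 709
  Blue (8, 6): total = 885
  Green (7, 6): total = 840
Minimum is at Red with total 709 blocks.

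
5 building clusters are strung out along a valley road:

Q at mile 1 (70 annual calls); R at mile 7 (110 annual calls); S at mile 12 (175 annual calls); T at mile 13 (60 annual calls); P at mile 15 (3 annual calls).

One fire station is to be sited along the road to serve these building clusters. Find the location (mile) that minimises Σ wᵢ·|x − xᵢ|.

For a sum of weighted absolute distances on a line, the optimum is the weighted median (not the mean). Total weight W = 418; half-weight = 209.
Sort by position and accumulate weight:
  mile 1 (Q, w=70) → cum 70
  mile 7 (R, w=110) → cum 180
  mile 12 (S, w=175) → cum 355  ≥ 209 → median here
  mile 13 (T, w=60) → cum 415
  mile 15 (P, w=3) → cum 418
Optimal location: mile 12.

x = 12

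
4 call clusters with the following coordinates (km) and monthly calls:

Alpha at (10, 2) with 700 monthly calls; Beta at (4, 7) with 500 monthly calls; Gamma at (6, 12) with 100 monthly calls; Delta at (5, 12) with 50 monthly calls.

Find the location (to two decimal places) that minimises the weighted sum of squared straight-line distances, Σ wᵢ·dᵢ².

(7.30, 4.96)

The minimiser of Σwᵢ‖p−pᵢ‖² is the weighted centroid p* = (Σwᵢpᵢ)/(Σwᵢ).
Σwᵢ = 1350.
Σwᵢxᵢ = 700·10 + 500·4 + 100·6 + 50·5 = 9850.
Σwᵢyᵢ = 700·2 + 500·7 + 100·12 + 50·12 = 6700.
x* = 9850/1350 = 7.30, y* = 6700/1350 = 4.96.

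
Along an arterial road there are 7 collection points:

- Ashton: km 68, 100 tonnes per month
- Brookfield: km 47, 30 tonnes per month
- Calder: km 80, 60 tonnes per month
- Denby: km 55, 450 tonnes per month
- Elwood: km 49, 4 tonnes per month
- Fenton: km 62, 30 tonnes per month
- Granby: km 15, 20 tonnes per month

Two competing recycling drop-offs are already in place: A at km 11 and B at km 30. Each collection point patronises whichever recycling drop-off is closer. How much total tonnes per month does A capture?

20

The indifferent point is the midpoint (11+30)/2 = 20.5; collection points left of it (closer to A at 11) go to A, those right go to B.
  Granby at 15 (w=20) → A
  Brookfield at 47 (w=30) → B
  Elwood at 49 (w=4) → B
  Denby at 55 (w=450) → B
  Fenton at 62 (w=30) → B
  Ashton at 68 (w=100) → B
  Calder at 80 (w=60) → B
A captures 20; B captures 674.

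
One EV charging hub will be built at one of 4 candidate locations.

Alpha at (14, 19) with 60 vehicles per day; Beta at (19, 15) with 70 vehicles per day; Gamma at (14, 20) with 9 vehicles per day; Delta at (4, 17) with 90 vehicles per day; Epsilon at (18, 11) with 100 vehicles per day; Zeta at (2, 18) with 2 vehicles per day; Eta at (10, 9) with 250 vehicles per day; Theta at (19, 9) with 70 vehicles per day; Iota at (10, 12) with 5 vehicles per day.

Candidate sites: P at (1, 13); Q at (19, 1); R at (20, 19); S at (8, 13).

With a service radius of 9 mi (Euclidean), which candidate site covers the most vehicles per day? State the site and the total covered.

Coverage radius r = 9 mi; a point is covered iff (Δx)²+(Δy)² ≤ 9² = 81.
  P (1, 13): covers {Delta, Zeta} → 92
  Q (19, 1): covers {Theta} → 70
  R (20, 19): covers {Alpha, Beta, Gamma, Epsilon} → 239
  S (8, 13): covers {Alpha, Delta, Zeta, Eta, Iota} → 407
Maximum coverage at S: 407 vehicles per day.

S, covering 407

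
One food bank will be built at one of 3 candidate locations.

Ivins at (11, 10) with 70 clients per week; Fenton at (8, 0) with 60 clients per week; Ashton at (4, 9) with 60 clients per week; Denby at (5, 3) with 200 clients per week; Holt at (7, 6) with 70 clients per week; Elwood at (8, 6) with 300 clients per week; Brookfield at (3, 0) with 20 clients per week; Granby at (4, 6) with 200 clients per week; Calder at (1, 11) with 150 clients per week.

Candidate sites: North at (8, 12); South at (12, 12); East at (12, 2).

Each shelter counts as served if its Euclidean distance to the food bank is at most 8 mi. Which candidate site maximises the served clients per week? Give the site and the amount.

North, covering 850

Coverage radius r = 8 mi; a point is covered iff (Δx)²+(Δy)² ≤ 8² = 64.
  North (8, 12): covers {Ivins, Ashton, Holt, Elwood, Granby, Calder} → 850
  South (12, 12): covers {Ivins, Holt, Elwood} → 440
  East (12, 2): covers {Fenton, Denby, Holt, Elwood} → 630
Maximum coverage at North: 850 clients per week.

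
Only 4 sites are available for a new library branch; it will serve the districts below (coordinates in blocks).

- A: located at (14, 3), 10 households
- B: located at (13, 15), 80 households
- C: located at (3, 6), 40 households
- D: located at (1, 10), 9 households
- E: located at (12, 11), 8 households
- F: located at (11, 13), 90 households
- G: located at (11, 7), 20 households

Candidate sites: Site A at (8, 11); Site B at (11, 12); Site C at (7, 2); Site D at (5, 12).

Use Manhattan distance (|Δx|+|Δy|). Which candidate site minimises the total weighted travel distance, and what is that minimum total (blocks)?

Total weighted distance at each candidate:
  Site A (8, 11): total = 1954
  Site B (11, 12): total = 1394
  Site C (7, 2): total = 3688
  Site D (5, 12): total = 2348
Minimum is at Site B with total 1394 blocks.

Site B, total 1394 blocks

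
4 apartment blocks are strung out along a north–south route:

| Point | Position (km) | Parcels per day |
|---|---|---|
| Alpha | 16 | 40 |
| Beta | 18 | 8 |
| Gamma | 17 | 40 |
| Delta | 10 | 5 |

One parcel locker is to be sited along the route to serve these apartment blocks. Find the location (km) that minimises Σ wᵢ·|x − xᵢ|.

For a sum of weighted absolute distances on a line, the optimum is the weighted median (not the mean). Total weight W = 93; half-weight = 46.5.
Sort by position and accumulate weight:
  km 10 (Delta, w=5) → cum 5
  km 16 (Alpha, w=40) → cum 45
  km 17 (Gamma, w=40) → cum 85  ≥ 46.5 → median here
  km 18 (Beta, w=8) → cum 93
Optimal location: km 17.

x = 17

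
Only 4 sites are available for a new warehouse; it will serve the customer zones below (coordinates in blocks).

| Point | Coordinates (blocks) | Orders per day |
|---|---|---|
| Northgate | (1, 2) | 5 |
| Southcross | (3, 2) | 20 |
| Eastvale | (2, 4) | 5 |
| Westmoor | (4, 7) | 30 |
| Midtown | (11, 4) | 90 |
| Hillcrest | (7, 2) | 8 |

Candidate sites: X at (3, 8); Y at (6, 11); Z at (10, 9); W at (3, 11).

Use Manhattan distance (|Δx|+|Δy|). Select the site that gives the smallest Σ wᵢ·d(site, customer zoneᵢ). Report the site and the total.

Z, total 1285 blocks

Total weighted distance at each candidate:
  X (3, 8): total = 1405
  Y (6, 11): total = 1705
  Z (10, 9): total = 1285
  W (3, 11): total = 1879
Minimum is at Z with total 1285 blocks.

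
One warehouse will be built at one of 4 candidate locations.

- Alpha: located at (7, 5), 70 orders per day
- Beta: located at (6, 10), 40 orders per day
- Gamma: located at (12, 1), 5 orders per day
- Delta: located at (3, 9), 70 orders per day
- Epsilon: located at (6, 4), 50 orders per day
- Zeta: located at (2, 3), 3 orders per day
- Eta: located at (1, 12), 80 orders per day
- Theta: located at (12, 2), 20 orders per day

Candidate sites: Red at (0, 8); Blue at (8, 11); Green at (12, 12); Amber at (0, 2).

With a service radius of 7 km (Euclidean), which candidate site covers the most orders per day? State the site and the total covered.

Red, covering 193

Coverage radius r = 7 km; a point is covered iff (Δx)²+(Δy)² ≤ 7² = 49.
  Red (0, 8): covers {Beta, Delta, Zeta, Eta} → 193
  Blue (8, 11): covers {Alpha, Beta, Delta} → 180
  Green (12, 12): covers {Beta} → 40
  Amber (0, 2): covers {Epsilon, Zeta} → 53
Maximum coverage at Red: 193 orders per day.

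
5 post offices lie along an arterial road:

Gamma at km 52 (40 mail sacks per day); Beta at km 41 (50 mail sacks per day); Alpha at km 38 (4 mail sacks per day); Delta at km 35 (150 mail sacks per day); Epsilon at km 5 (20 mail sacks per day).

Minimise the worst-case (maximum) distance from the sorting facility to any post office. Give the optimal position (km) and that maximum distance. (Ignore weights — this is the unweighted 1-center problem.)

location 28.5, max distance 23.5

The 1-center on a line is the midpoint of the two extreme points: leftmost at 5, rightmost at 52.
Optimal location = (5 + 52)/2 = 28.5; maximum distance = (52 − 5)/2 = 23.5.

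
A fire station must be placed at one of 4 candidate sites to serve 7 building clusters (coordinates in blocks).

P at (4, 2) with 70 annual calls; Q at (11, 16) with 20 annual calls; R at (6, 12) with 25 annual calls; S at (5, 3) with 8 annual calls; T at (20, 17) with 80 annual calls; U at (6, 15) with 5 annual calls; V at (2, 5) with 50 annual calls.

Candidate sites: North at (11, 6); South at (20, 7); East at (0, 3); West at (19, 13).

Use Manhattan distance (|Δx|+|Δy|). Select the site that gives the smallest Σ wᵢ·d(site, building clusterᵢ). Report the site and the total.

North, total 3487 blocks

Total weighted distance at each candidate:
  North (11, 6): total = 3487
  South (20, 7): total = 4367
  East (0, 3): total = 4255
  West (19, 13): total = 4307
Minimum is at North with total 3487 blocks.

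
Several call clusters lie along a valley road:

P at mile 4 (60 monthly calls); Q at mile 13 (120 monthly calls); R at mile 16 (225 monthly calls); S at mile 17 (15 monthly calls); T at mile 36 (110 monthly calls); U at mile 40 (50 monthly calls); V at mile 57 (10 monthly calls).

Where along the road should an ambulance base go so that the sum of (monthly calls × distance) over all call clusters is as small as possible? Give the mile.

x = 16

For a sum of weighted absolute distances on a line, the optimum is the weighted median (not the mean). Total weight W = 590; half-weight = 295.
Sort by position and accumulate weight:
  mile 4 (P, w=60) → cum 60
  mile 13 (Q, w=120) → cum 180
  mile 16 (R, w=225) → cum 405  ≥ 295 → median here
  mile 17 (S, w=15) → cum 420
  mile 36 (T, w=110) → cum 530
  mile 40 (U, w=50) → cum 580
  mile 57 (V, w=10) → cum 590
Optimal location: mile 16.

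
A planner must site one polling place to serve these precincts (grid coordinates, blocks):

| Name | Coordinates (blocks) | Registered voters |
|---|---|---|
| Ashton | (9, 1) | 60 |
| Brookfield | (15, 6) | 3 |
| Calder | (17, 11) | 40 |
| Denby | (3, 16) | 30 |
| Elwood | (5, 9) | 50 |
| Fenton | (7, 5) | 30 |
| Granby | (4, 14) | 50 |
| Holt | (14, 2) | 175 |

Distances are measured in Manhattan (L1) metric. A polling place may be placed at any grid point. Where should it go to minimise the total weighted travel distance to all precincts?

Manhattan distance separates: Σwᵢ(|x−xᵢ|+|y−yᵢ|) = Σwᵢ|x−xᵢ| + Σwᵢ|y−yᵢ|, so x and y are optimised independently as 1-D weighted medians.
Total weight W = 438; half = 219.
x-coordinate, sorted with cumulative weight:
  x=3 (Denby, w=30) cum 30
  x=4 (Granby, w=50) cum 80
  x=5 (Elwood, w=50) cum 130
  x=7 (Fenton, w=30) cum 160
  x=9 (Ashton, w=60) cum 220  ← median
  x=14 (Holt, w=175) cum 395
  x=15 (Brookfield, w=3) cum 398
  x=17 (Calder, w=40) cum 438
⇒ x* = 9
y-coordinate, sorted with cumulative weight:
  y=1 (Ashton, w=60) cum 60
  y=2 (Holt, w=175) cum 235  ← median
  y=5 (Fenton, w=30) cum 265
  y=6 (Brookfield, w=3) cum 268
  y=9 (Elwood, w=50) cum 318
  y=11 (Calder, w=40) cum 358
  y=14 (Granby, w=50) cum 408
  y=16 (Denby, w=30) cum 438
⇒ y* = 2

(9, 2)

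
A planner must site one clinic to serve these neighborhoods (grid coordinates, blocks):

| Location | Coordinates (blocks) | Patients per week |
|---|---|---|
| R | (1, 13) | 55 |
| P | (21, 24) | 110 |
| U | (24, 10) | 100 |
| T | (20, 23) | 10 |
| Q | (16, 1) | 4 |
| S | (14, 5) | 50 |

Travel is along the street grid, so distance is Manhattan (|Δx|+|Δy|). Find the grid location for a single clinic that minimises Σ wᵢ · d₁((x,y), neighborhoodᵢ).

(21, 13)

Manhattan distance separates: Σwᵢ(|x−xᵢ|+|y−yᵢ|) = Σwᵢ|x−xᵢ| + Σwᵢ|y−yᵢ|, so x and y are optimised independently as 1-D weighted medians.
Total weight W = 329; half = 164.5.
x-coordinate, sorted with cumulative weight:
  x=1 (R, w=55) cum 55
  x=14 (S, w=50) cum 105
  x=16 (Q, w=4) cum 109
  x=20 (T, w=10) cum 119
  x=21 (P, w=110) cum 229  ← median
  x=24 (U, w=100) cum 329
⇒ x* = 21
y-coordinate, sorted with cumulative weight:
  y=1 (Q, w=4) cum 4
  y=5 (S, w=50) cum 54
  y=10 (U, w=100) cum 154
  y=13 (R, w=55) cum 209  ← median
  y=23 (T, w=10) cum 219
  y=24 (P, w=110) cum 329
⇒ y* = 13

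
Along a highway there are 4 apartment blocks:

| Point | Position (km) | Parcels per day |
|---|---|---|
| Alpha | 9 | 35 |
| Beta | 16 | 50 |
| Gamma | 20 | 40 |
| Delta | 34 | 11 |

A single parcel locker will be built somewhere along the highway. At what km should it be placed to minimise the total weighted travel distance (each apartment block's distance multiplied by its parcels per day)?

For a sum of weighted absolute distances on a line, the optimum is the weighted median (not the mean). Total weight W = 136; half-weight = 68.
Sort by position and accumulate weight:
  km 9 (Alpha, w=35) → cum 35
  km 16 (Beta, w=50) → cum 85  ≥ 68 → median here
  km 20 (Gamma, w=40) → cum 125
  km 34 (Delta, w=11) → cum 136
Optimal location: km 16.

x = 16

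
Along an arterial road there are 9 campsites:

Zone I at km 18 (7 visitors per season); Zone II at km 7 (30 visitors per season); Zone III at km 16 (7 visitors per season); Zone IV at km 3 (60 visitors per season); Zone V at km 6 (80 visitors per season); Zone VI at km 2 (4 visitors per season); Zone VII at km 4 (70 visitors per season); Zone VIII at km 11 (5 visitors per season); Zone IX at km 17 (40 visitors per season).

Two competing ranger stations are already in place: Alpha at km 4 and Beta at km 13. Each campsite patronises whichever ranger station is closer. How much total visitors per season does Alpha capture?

244

The indifferent point is the midpoint (4+13)/2 = 8.5; campsites left of it (closer to Alpha at 4) go to Alpha, those right go to Beta.
  Zone VI at 2 (w=4) → Alpha
  Zone IV at 3 (w=60) → Alpha
  Zone VII at 4 (w=70) → Alpha
  Zone V at 6 (w=80) → Alpha
  Zone II at 7 (w=30) → Alpha
  Zone VIII at 11 (w=5) → Beta
  Zone III at 16 (w=7) → Beta
  Zone IX at 17 (w=40) → Beta
  Zone I at 18 (w=7) → Beta
Alpha captures 244; Beta captures 59.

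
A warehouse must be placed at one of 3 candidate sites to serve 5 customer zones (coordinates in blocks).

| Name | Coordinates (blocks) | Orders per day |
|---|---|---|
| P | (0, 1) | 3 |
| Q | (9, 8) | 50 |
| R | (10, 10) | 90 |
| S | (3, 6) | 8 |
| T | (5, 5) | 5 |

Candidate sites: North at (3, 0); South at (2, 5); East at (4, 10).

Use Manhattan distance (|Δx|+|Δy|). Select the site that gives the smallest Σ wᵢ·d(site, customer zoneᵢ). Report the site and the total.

East, total 999 blocks

Total weighted distance at each candidate:
  North (3, 0): total = 2325
  South (2, 5): total = 1719
  East (4, 10): total = 999
Minimum is at East with total 999 blocks.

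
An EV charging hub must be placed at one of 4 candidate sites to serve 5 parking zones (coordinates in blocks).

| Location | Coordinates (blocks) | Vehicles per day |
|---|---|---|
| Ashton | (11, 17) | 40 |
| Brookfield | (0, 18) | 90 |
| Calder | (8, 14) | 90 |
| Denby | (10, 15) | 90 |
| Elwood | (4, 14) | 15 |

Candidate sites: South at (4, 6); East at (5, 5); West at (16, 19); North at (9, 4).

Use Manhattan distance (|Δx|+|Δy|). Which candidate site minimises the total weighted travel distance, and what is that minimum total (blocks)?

Total weighted distance at each candidate:
  South (4, 6): total = 4710
  East (5, 5): total = 4920
  West (16, 19): total = 4135
  North (9, 4): total = 4965
Minimum is at West with total 4135 blocks.

West, total 4135 blocks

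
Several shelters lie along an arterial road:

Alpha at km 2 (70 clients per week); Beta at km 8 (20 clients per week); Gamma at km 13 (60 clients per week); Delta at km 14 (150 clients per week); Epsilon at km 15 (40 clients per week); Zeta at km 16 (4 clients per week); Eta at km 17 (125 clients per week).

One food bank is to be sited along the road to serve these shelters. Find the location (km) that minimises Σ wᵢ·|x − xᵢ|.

x = 14

For a sum of weighted absolute distances on a line, the optimum is the weighted median (not the mean). Total weight W = 469; half-weight = 234.5.
Sort by position and accumulate weight:
  km 2 (Alpha, w=70) → cum 70
  km 8 (Beta, w=20) → cum 90
  km 13 (Gamma, w=60) → cum 150
  km 14 (Delta, w=150) → cum 300  ≥ 234.5 → median here
  km 15 (Epsilon, w=40) → cum 340
  km 16 (Zeta, w=4) → cum 344
  km 17 (Eta, w=125) → cum 469
Optimal location: km 14.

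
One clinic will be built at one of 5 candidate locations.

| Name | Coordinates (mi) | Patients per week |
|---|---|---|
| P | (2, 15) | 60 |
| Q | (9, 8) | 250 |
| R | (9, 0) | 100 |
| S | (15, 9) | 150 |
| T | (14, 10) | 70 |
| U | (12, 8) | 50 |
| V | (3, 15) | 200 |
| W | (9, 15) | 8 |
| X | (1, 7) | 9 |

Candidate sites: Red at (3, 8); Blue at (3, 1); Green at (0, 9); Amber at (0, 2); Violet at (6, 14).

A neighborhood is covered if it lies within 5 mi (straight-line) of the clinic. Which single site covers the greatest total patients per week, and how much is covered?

Coverage radius r = 5 mi; a point is covered iff (Δx)²+(Δy)² ≤ 5² = 25.
  Red (3, 8): covers {X} → 9
  Blue (3, 1): covers {none} → 0
  Green (0, 9): covers {X} → 9
  Amber (0, 2): covers {none} → 0
  Violet (6, 14): covers {P, V, W} → 268
Maximum coverage at Violet: 268 patients per week.

Violet, covering 268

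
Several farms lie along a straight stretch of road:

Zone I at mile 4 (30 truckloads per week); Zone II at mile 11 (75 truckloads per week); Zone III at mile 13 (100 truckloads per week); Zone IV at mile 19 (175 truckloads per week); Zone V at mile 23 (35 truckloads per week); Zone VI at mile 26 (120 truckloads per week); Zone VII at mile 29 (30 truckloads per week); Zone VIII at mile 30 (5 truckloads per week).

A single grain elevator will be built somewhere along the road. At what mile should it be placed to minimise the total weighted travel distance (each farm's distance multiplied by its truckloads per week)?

x = 19

For a sum of weighted absolute distances on a line, the optimum is the weighted median (not the mean). Total weight W = 570; half-weight = 285.
Sort by position and accumulate weight:
  mile 4 (Zone I, w=30) → cum 30
  mile 11 (Zone II, w=75) → cum 105
  mile 13 (Zone III, w=100) → cum 205
  mile 19 (Zone IV, w=175) → cum 380  ≥ 285 → median here
  mile 23 (Zone V, w=35) → cum 415
  mile 26 (Zone VI, w=120) → cum 535
  mile 29 (Zone VII, w=30) → cum 565
  mile 30 (Zone VIII, w=5) → cum 570
Optimal location: mile 19.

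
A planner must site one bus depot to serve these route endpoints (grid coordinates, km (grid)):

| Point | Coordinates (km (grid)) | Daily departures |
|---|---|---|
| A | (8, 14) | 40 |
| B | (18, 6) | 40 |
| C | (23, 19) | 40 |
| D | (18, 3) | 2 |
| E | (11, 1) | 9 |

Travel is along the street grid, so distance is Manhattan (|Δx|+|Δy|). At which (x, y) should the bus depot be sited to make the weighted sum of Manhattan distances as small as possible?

(18, 14)

Manhattan distance separates: Σwᵢ(|x−xᵢ|+|y−yᵢ|) = Σwᵢ|x−xᵢ| + Σwᵢ|y−yᵢ|, so x and y are optimised independently as 1-D weighted medians.
Total weight W = 131; half = 65.5.
x-coordinate, sorted with cumulative weight:
  x=8 (A, w=40) cum 40
  x=11 (E, w=9) cum 49
  x=18 (B, w=40) cum 89  ← median
  x=18 (D, w=2) cum 91
  x=23 (C, w=40) cum 131
⇒ x* = 18
y-coordinate, sorted with cumulative weight:
  y=1 (E, w=9) cum 9
  y=3 (D, w=2) cum 11
  y=6 (B, w=40) cum 51
  y=14 (A, w=40) cum 91  ← median
  y=19 (C, w=40) cum 131
⇒ y* = 14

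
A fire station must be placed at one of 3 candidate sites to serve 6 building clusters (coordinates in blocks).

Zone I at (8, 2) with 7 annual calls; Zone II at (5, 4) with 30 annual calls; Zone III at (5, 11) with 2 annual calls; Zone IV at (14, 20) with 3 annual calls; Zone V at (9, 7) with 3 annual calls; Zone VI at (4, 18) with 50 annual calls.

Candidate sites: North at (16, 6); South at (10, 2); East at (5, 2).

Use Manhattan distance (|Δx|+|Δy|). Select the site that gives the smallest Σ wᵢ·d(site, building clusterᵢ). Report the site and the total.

East, total 1057 blocks

Total weighted distance at each candidate:
  North (16, 6): total = 1778
  South (10, 2): total = 1436
  East (5, 2): total = 1057
Minimum is at East with total 1057 blocks.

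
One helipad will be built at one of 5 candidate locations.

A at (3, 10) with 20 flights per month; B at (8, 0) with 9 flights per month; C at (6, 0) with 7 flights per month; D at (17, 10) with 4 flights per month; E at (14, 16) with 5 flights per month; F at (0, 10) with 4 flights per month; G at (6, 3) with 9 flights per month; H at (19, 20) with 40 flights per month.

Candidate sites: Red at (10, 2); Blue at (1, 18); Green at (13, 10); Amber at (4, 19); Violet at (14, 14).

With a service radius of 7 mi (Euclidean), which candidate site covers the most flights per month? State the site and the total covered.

Red, covering 25

Coverage radius r = 7 mi; a point is covered iff (Δx)²+(Δy)² ≤ 7² = 49.
  Red (10, 2): covers {B, C, G} → 25
  Blue (1, 18): covers {none} → 0
  Green (13, 10): covers {D, E} → 9
  Amber (4, 19): covers {none} → 0
  Violet (14, 14): covers {D, E} → 9
Maximum coverage at Red: 25 flights per month.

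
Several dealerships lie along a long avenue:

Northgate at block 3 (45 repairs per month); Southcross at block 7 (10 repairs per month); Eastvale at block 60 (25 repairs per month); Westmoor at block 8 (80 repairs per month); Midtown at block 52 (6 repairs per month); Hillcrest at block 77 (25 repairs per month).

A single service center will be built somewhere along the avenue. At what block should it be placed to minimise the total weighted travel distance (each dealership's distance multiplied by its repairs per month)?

x = 8

For a sum of weighted absolute distances on a line, the optimum is the weighted median (not the mean). Total weight W = 191; half-weight = 95.5.
Sort by position and accumulate weight:
  block 3 (Northgate, w=45) → cum 45
  block 7 (Southcross, w=10) → cum 55
  block 8 (Westmoor, w=80) → cum 135  ≥ 95.5 → median here
  block 52 (Midtown, w=6) → cum 141
  block 60 (Eastvale, w=25) → cum 166
  block 77 (Hillcrest, w=25) → cum 191
Optimal location: block 8.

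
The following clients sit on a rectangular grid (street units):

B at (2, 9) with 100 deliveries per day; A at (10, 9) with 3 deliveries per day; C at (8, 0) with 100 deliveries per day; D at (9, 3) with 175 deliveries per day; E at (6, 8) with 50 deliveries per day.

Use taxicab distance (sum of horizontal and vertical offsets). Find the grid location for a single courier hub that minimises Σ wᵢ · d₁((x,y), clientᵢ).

(8, 3)

Manhattan distance separates: Σwᵢ(|x−xᵢ|+|y−yᵢ|) = Σwᵢ|x−xᵢ| + Σwᵢ|y−yᵢ|, so x and y are optimised independently as 1-D weighted medians.
Total weight W = 428; half = 214.
x-coordinate, sorted with cumulative weight:
  x=2 (B, w=100) cum 100
  x=6 (E, w=50) cum 150
  x=8 (C, w=100) cum 250  ← median
  x=9 (D, w=175) cum 425
  x=10 (A, w=3) cum 428
⇒ x* = 8
y-coordinate, sorted with cumulative weight:
  y=0 (C, w=100) cum 100
  y=3 (D, w=175) cum 275  ← median
  y=8 (E, w=50) cum 325
  y=9 (B, w=100) cum 425
  y=9 (A, w=3) cum 428
⇒ y* = 3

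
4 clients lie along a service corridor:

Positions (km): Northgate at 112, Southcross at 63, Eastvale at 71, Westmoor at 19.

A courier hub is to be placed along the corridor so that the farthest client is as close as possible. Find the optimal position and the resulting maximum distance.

The 1-center on a line is the midpoint of the two extreme points: leftmost at 19, rightmost at 112.
Optimal location = (19 + 112)/2 = 65.5; maximum distance = (112 − 19)/2 = 46.5.

location 65.5, max distance 46.5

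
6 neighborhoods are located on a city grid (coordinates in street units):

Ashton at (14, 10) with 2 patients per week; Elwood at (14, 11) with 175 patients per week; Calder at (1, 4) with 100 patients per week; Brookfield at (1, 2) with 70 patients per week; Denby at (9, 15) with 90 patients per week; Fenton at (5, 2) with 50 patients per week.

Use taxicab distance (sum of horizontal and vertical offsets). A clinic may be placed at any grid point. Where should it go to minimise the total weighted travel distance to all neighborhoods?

(9, 11)

Manhattan distance separates: Σwᵢ(|x−xᵢ|+|y−yᵢ|) = Σwᵢ|x−xᵢ| + Σwᵢ|y−yᵢ|, so x and y are optimised independently as 1-D weighted medians.
Total weight W = 487; half = 243.5.
x-coordinate, sorted with cumulative weight:
  x=1 (Calder, w=100) cum 100
  x=1 (Brookfield, w=70) cum 170
  x=5 (Fenton, w=50) cum 220
  x=9 (Denby, w=90) cum 310  ← median
  x=14 (Ashton, w=2) cum 312
  x=14 (Elwood, w=175) cum 487
⇒ x* = 9
y-coordinate, sorted with cumulative weight:
  y=2 (Brookfield, w=70) cum 70
  y=2 (Fenton, w=50) cum 120
  y=4 (Calder, w=100) cum 220
  y=10 (Ashton, w=2) cum 222
  y=11 (Elwood, w=175) cum 397  ← median
  y=15 (Denby, w=90) cum 487
⇒ y* = 11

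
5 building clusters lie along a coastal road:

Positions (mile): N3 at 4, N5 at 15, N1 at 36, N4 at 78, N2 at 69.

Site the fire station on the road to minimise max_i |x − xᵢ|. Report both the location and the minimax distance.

location 41, max distance 37

The 1-center on a line is the midpoint of the two extreme points: leftmost at 4, rightmost at 78.
Optimal location = (4 + 78)/2 = 41; maximum distance = (78 − 4)/2 = 37.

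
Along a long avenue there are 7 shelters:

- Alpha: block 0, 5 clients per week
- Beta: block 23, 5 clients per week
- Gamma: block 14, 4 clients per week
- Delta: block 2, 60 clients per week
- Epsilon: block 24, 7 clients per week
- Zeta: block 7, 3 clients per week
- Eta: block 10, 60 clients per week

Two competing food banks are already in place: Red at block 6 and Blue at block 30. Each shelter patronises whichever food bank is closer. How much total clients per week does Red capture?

132

The indifferent point is the midpoint (6+30)/2 = 18; shelters left of it (closer to Red at 6) go to Red, those right go to Blue.
  Alpha at 0 (w=5) → Red
  Delta at 2 (w=60) → Red
  Zeta at 7 (w=3) → Red
  Eta at 10 (w=60) → Red
  Gamma at 14 (w=4) → Red
  Beta at 23 (w=5) → Blue
  Epsilon at 24 (w=7) → Blue
Red captures 132; Blue captures 12.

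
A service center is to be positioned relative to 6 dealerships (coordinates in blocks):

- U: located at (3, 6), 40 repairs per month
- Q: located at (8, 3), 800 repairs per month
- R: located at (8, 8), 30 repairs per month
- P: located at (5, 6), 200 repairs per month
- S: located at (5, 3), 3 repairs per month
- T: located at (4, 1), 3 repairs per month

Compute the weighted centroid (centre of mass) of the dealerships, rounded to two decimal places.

The minimiser of Σwᵢ‖p−pᵢ‖² is the weighted centroid p* = (Σwᵢpᵢ)/(Σwᵢ).
Σwᵢ = 1076.
Σwᵢxᵢ = 40·3 + 800·8 + 30·8 + 200·5 + 3·5 + 3·4 = 7787.
Σwᵢyᵢ = 40·6 + 800·3 + 30·8 + 200·6 + 3·3 + 3·1 = 4092.
x* = 7787/1076 = 7.24, y* = 4092/1076 = 3.80.

(7.24, 3.80)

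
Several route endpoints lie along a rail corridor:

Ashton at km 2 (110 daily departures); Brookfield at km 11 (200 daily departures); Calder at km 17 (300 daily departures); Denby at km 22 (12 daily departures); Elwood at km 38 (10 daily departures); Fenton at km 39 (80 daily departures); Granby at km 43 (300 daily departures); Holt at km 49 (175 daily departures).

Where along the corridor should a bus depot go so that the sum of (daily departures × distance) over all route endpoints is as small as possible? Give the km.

For a sum of weighted absolute distances on a line, the optimum is the weighted median (not the mean). Total weight W = 1187; half-weight = 593.5.
Sort by position and accumulate weight:
  km 2 (Ashton, w=110) → cum 110
  km 11 (Brookfield, w=200) → cum 310
  km 17 (Calder, w=300) → cum 610  ≥ 593.5 → median here
  km 22 (Denby, w=12) → cum 622
  km 38 (Elwood, w=10) → cum 632
  km 39 (Fenton, w=80) → cum 712
  km 43 (Granby, w=300) → cum 1012
  km 49 (Holt, w=175) → cum 1187
Optimal location: km 17.

x = 17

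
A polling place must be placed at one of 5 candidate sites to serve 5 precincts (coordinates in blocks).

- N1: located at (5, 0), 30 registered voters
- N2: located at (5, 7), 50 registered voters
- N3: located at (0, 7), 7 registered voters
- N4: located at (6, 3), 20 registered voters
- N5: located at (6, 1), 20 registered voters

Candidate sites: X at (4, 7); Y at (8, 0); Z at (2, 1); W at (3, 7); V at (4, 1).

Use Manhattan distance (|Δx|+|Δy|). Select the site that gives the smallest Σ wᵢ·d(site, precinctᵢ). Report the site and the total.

X, total 598 blocks

Total weighted distance at each candidate:
  X (4, 7): total = 598
  Y (8, 0): total = 855
  Z (2, 1): total = 826
  W (3, 7): total = 711
  V (4, 1): total = 600
Minimum is at X with total 598 blocks.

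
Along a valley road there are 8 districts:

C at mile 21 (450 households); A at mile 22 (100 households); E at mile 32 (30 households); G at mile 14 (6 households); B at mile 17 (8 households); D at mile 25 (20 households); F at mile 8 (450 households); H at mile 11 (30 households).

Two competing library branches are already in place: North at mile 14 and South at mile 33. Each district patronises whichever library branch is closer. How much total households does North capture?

The indifferent point is the midpoint (14+33)/2 = 23.5; districts left of it (closer to North at 14) go to North, those right go to South.
  F at 8 (w=450) → North
  H at 11 (w=30) → North
  G at 14 (w=6) → North
  B at 17 (w=8) → North
  C at 21 (w=450) → North
  A at 22 (w=100) → North
  D at 25 (w=20) → South
  E at 32 (w=30) → South
North captures 1044; South captures 50.

1044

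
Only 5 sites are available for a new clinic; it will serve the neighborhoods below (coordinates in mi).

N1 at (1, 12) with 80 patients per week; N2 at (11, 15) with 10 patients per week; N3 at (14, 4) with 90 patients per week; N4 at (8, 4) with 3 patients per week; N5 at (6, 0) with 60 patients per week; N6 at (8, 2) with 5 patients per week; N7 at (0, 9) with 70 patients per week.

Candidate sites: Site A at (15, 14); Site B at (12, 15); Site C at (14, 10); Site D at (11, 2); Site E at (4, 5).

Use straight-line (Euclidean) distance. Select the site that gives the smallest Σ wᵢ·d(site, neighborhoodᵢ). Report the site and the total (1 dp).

Total weighted distance at each candidate:
  Site A (15, 14): total = 4288.6
  Site B (12, 15): total = 3940.0
  Site C (14, 10): total = 3476.9
  Site D (11, 2): total = 2847.5
  Site E (4, 5): total = 2392.3
Minimum is at Site E with total 2392.3 mi.

Site E, total 2392.3 mi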